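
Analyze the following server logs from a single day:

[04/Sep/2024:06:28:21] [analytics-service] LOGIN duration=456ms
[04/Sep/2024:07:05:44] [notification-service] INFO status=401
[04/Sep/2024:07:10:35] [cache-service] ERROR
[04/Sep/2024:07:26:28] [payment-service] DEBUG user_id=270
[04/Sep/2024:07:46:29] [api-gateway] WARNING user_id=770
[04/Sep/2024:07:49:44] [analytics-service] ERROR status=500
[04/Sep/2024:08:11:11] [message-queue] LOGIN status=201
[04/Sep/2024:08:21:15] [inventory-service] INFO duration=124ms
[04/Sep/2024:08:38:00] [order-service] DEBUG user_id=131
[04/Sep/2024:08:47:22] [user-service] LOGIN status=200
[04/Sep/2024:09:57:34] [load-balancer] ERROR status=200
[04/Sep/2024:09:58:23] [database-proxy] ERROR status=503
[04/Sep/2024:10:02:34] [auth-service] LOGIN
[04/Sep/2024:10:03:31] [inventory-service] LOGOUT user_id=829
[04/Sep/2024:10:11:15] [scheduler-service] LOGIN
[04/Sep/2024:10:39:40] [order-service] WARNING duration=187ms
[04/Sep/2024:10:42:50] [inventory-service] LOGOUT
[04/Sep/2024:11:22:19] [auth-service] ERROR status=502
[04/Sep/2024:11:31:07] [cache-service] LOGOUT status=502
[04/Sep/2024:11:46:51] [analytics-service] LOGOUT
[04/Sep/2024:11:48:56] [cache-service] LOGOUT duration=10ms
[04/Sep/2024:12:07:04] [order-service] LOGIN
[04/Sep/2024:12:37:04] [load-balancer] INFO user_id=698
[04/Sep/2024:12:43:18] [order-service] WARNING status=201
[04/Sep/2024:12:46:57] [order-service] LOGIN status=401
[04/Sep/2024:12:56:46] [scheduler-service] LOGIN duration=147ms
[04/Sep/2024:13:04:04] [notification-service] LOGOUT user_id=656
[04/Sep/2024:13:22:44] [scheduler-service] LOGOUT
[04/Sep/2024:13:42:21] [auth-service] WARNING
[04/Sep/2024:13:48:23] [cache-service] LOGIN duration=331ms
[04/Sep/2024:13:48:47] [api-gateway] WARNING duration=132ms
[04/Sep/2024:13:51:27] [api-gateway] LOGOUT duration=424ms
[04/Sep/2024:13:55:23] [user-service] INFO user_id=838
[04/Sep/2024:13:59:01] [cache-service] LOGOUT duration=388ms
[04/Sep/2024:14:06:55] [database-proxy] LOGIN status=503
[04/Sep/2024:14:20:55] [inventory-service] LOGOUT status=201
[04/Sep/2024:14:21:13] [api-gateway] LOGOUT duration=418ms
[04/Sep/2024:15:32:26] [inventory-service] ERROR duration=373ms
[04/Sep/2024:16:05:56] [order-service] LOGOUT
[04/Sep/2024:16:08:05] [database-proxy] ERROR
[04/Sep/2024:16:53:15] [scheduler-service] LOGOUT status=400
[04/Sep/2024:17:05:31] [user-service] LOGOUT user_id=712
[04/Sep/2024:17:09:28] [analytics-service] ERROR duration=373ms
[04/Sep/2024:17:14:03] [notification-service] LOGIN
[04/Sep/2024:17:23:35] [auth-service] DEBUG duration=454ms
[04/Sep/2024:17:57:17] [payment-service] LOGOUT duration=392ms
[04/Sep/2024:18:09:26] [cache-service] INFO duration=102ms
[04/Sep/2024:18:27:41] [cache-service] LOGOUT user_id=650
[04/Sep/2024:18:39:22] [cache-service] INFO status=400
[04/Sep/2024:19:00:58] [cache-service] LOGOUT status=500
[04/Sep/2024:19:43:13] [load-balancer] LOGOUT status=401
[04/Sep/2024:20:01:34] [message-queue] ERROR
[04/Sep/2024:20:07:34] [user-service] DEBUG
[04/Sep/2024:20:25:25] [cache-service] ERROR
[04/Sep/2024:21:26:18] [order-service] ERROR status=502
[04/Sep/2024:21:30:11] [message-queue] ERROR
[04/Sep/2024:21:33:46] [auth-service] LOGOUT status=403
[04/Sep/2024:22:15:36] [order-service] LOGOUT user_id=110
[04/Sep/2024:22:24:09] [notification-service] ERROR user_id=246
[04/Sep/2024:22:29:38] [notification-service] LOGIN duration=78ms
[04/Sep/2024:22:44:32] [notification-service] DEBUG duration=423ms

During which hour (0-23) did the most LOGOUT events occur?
13

To find the peak hour:

1. Group all LOGOUT events by hour
2. Count events in each hour
3. Find hour with maximum count
4. Peak hour: 13 (with 4 events)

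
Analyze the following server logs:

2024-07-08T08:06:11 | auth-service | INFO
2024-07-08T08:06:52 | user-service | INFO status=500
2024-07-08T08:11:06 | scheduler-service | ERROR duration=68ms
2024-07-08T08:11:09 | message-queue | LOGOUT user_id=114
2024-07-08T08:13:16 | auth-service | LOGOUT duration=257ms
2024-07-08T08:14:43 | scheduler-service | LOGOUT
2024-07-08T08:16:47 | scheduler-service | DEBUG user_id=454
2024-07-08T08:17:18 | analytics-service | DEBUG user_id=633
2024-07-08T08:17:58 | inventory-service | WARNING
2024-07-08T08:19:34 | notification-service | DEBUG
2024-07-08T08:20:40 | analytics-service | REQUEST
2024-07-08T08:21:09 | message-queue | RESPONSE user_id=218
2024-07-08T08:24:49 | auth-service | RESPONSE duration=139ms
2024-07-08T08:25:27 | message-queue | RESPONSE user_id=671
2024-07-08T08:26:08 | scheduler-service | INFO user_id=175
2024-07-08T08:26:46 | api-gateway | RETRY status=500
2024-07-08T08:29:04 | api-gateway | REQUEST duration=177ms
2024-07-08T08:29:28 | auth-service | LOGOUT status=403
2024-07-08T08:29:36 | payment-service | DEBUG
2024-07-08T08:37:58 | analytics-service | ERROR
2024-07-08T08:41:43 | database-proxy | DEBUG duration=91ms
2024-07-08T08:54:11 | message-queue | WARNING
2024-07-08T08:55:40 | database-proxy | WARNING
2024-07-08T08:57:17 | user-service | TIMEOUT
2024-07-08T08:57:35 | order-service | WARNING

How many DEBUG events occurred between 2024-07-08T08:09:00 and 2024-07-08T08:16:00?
0

To count events in the time window:

1. Window boundaries: 2024-07-08T08:09:00 to 2024-07-08T08:16:00
2. Filter for DEBUG events within this window
3. Count matching events: 0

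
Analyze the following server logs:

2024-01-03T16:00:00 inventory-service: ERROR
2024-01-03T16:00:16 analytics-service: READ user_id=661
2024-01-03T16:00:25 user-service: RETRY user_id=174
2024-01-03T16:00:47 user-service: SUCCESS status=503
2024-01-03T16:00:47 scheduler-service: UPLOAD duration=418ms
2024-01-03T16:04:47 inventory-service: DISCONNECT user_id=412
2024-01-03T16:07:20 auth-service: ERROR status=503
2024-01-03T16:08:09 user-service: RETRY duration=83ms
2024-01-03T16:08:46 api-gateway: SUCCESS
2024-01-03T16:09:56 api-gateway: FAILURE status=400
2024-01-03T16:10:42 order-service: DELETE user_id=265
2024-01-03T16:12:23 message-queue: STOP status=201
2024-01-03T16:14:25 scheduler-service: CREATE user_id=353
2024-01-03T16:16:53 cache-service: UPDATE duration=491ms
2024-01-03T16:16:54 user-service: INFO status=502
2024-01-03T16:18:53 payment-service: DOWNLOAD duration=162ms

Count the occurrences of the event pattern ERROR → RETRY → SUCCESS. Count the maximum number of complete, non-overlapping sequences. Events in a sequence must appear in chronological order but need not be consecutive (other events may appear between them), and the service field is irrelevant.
2

To count sequences:

1. Look for pattern: ERROR → RETRY → SUCCESS
2. Greedily scan the log in chronological order, matching each sequence element in turn (ignoring service)
3. Each time the full pattern completes, increment the count and restart matching from the next event
4. Complete non-overlapping sequences found: 2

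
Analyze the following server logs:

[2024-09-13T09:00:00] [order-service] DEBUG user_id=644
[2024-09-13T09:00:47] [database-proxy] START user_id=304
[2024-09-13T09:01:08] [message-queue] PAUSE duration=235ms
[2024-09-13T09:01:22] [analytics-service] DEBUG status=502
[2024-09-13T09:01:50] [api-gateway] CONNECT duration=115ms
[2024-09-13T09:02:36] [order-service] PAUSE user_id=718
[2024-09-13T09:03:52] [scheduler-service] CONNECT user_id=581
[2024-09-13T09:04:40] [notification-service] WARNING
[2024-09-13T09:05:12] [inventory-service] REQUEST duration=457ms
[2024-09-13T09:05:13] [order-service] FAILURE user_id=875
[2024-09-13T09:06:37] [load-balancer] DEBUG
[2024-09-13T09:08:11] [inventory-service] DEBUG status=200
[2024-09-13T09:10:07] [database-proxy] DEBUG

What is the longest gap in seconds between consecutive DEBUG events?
315

To find the longest gap:

1. Extract all DEBUG events in chronological order
2. Calculate time differences between consecutive events
3. Find the maximum difference
4. Longest gap: 315 seconds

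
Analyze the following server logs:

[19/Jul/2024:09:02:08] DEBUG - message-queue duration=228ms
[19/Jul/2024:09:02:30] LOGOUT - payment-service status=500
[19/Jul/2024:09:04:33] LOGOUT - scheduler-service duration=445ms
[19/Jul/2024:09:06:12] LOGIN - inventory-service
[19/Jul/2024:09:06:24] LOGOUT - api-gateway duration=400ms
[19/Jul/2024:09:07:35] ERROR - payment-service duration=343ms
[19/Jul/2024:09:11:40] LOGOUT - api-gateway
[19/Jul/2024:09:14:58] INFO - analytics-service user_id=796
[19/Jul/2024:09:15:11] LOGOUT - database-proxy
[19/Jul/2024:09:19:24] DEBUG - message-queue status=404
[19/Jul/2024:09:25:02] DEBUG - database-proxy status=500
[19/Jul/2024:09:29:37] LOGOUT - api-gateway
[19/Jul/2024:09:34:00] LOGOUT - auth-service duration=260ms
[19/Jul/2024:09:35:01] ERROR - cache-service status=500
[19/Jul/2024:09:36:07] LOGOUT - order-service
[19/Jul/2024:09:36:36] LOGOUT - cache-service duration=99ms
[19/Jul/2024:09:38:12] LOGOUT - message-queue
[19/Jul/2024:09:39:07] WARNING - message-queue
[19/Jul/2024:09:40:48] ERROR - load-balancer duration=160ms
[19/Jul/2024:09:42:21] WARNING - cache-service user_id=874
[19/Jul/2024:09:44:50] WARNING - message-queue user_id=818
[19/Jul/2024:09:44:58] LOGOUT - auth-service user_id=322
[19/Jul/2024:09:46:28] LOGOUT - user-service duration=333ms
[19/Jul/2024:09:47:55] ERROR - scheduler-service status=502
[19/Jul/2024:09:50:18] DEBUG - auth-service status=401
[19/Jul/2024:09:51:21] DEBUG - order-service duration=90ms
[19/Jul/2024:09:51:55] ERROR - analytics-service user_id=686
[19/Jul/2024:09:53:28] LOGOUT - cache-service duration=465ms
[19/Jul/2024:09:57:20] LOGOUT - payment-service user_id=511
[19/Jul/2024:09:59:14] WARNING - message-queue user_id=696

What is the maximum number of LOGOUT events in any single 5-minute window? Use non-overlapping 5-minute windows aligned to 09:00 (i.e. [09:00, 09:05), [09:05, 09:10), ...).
3

To find the burst window:

1. Divide the log period into non-overlapping 5-minute windows starting at 09:00
2. Count LOGOUT events in each window
3. Find the window with maximum count
4. Maximum events in a window: 3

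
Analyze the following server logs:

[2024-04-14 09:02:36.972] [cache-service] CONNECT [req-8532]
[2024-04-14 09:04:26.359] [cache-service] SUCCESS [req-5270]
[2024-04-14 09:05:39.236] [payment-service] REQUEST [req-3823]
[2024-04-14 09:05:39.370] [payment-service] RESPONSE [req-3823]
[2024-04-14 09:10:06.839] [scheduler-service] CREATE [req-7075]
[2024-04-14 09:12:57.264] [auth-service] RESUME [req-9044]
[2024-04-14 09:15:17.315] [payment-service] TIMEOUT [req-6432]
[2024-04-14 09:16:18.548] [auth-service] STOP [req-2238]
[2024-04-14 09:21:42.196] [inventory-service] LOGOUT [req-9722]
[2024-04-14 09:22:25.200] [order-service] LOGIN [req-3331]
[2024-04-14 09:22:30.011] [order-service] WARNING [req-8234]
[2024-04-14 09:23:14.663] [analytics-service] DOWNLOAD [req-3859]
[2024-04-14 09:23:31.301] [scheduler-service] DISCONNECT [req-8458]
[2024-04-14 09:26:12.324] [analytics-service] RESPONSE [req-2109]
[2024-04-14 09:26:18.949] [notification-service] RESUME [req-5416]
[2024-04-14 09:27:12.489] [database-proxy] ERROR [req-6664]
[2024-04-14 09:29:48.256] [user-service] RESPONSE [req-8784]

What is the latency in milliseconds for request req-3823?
134

To calculate latency:

1. Find REQUEST with id req-3823: 2024-04-14 09:05:39.236
2. Find RESPONSE with id req-3823: 2024-04-14 09:05:39.370
3. Latency: 2024-04-14 09:05:39.370 - 2024-04-14 09:05:39.236 = 134ms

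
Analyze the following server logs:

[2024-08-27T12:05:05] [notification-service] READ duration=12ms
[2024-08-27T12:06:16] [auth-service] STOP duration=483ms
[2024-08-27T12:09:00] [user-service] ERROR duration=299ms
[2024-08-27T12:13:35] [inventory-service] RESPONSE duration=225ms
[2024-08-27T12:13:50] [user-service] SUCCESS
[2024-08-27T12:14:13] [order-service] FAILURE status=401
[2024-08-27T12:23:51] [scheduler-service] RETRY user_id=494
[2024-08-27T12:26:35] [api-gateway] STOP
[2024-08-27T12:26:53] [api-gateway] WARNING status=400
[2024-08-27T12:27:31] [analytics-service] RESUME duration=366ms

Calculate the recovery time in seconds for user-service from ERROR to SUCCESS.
290

To calculate recovery time:

1. Find ERROR event for user-service: 2024-08-27T12:09:00
2. Find next SUCCESS event for user-service: 2024-08-27T12:13:50
3. Recovery time: 2024-08-27T12:13:50 - 2024-08-27T12:09:00 = 290 seconds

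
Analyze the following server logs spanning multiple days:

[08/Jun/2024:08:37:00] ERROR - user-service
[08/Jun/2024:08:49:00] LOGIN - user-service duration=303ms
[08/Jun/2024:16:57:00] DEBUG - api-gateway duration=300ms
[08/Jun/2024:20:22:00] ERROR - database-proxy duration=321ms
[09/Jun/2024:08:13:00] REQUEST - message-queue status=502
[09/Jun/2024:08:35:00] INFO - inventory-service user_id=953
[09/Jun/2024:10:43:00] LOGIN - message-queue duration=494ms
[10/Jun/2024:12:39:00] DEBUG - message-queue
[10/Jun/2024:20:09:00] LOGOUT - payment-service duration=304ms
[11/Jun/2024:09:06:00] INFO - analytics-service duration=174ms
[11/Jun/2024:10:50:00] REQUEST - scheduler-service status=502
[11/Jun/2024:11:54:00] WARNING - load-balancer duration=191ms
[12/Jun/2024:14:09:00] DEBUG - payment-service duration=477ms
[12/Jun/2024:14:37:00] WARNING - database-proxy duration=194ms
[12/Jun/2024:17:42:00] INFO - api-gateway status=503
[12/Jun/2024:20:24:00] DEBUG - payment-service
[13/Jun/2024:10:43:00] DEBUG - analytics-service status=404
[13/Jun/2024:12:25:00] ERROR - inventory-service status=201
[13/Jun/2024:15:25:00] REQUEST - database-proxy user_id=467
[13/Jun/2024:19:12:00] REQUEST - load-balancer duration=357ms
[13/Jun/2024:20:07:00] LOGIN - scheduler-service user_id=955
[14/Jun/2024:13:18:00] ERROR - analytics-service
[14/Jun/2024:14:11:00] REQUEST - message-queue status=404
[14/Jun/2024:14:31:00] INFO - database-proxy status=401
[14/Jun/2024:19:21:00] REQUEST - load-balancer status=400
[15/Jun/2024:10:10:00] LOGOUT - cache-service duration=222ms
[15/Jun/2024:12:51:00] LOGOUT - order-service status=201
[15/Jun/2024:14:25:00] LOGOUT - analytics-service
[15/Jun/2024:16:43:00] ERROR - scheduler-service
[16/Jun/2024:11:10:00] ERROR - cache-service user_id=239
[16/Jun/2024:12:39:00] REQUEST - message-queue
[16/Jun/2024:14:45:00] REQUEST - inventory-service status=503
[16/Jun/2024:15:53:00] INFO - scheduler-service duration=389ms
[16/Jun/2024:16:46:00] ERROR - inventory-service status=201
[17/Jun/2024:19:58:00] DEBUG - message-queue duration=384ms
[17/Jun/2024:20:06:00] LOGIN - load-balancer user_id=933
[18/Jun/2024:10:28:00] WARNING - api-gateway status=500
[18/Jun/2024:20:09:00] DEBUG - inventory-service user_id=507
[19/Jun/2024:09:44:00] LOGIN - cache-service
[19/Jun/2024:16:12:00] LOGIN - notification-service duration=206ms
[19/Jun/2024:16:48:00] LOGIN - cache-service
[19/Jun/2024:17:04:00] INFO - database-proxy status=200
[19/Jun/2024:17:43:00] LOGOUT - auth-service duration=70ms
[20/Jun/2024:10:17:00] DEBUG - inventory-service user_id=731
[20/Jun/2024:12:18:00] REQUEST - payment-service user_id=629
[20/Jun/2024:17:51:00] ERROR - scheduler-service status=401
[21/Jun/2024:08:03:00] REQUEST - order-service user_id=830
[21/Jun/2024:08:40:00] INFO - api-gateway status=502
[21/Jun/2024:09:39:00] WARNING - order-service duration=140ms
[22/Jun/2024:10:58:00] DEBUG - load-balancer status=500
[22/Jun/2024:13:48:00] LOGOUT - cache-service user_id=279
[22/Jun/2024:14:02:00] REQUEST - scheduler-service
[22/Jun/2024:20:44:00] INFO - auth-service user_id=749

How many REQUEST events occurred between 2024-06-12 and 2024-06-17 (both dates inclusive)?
6

To filter by date range:

1. Date range: 2024-06-12 through 2024-06-17, both dates inclusive
2. Filter for REQUEST events whose date falls in this range
3. Count matching events: 6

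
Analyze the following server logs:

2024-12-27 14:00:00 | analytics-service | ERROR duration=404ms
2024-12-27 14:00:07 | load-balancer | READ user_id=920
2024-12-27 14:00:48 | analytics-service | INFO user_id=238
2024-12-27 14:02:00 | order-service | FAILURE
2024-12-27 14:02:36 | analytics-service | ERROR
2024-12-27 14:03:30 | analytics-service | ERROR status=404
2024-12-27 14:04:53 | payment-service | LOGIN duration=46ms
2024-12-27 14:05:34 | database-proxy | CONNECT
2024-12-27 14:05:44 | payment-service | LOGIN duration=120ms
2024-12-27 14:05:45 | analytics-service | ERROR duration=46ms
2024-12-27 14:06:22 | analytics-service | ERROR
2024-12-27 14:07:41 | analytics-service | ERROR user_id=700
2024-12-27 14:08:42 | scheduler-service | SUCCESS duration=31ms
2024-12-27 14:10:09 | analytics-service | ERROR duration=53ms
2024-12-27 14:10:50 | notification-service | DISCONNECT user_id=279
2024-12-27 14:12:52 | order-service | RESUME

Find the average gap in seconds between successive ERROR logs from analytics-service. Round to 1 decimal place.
101.5

To calculate average interval:

1. Find all ERROR events for analytics-service in order
2. Calculate time gaps between consecutive events
3. Compute mean of gaps: 609 / 6 = 101.5 seconds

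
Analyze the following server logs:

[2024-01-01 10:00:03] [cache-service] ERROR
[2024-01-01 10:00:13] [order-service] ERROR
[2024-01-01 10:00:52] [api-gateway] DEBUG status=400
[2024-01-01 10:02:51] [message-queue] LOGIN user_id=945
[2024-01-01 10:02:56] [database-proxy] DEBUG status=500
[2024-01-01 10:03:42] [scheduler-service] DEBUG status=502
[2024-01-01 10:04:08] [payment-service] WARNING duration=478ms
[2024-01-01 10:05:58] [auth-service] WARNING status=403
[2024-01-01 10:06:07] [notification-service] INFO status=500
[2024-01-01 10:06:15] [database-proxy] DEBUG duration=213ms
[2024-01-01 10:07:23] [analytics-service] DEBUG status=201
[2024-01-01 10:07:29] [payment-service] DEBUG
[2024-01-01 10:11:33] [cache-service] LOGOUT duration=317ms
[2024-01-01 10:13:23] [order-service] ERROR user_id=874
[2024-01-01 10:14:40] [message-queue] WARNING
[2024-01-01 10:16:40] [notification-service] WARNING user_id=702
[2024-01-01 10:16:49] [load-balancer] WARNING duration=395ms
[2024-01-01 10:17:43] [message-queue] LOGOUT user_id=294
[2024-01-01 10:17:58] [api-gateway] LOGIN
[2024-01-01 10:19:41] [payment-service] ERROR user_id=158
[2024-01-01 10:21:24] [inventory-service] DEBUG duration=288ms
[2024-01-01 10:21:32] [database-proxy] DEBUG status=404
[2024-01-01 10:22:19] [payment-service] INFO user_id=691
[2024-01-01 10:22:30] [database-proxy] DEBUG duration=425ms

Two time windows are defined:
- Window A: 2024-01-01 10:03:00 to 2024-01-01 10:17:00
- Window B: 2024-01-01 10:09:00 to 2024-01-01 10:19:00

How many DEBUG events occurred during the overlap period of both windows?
0

To find overlap events:

1. Window A: 2024-01-01 10:03:00 to 2024-01-01 10:17:00
2. Window B: 2024-01-01 10:09:00 to 2024-01-01 10:19:00
3. Overlap period: 2024-01-01 10:09:00 to 2024-01-01 10:17:00
4. Count DEBUG events in overlap: 0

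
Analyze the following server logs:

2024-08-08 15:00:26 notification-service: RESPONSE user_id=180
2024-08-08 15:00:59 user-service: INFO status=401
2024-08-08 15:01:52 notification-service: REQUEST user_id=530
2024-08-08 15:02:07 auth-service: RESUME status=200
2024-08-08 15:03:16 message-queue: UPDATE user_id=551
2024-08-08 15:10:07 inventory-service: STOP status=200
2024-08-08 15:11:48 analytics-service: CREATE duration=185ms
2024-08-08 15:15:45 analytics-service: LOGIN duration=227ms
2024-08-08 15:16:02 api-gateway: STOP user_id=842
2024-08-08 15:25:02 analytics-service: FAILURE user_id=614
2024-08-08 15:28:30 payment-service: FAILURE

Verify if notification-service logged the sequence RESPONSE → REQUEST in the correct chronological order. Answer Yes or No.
Yes

To verify sequence order:

1. Find all events in sequence RESPONSE → REQUEST for notification-service
2. Extract their timestamps
3. Check if timestamps are in ascending order
4. Result: Yes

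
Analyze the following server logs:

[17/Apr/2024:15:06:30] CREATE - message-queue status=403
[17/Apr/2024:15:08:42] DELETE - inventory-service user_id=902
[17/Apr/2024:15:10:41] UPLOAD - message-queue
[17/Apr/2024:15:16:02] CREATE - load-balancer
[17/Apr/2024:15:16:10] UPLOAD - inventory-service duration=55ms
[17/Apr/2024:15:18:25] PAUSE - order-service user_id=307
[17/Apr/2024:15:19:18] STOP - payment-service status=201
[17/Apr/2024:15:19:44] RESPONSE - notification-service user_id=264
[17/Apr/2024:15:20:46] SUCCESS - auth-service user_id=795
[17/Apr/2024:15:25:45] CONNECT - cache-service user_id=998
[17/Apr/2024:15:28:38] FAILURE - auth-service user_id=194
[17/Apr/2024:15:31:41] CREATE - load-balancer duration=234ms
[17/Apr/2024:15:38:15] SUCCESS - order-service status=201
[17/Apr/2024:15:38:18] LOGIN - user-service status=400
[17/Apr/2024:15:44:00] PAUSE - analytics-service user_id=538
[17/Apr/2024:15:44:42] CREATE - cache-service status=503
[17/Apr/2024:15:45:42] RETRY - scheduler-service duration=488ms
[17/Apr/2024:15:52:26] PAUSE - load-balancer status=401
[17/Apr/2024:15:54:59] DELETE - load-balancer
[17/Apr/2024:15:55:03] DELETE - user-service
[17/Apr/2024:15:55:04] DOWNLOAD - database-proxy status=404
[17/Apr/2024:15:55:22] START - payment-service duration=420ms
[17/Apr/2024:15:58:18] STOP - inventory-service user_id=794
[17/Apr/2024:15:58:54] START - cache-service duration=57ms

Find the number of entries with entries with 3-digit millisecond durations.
3

To find matching entries:

1. Pattern to match: entries with 3-digit millisecond durations
2. Scan each log entry for the pattern
3. Count matches: 3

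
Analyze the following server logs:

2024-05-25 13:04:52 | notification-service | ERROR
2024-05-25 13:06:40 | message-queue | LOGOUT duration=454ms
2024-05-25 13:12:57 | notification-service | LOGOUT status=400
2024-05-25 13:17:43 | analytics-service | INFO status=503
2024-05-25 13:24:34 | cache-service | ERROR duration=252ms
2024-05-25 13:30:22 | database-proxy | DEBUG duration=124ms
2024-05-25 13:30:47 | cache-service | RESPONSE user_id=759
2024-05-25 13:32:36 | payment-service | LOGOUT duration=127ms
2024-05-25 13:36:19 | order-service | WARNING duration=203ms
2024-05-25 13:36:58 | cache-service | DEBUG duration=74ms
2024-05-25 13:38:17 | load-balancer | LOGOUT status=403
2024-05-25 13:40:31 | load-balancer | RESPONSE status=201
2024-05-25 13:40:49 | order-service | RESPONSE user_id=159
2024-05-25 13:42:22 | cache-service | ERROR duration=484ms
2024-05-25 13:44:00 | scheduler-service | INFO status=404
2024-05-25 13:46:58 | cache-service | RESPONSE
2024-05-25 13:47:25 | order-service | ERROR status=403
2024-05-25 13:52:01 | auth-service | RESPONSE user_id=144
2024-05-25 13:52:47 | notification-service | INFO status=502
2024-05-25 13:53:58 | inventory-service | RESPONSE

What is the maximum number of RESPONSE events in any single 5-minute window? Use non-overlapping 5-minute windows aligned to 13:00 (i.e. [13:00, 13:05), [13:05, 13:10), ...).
2

To find the burst window:

1. Divide the log period into non-overlapping 5-minute windows starting at 13:00
2. Count RESPONSE events in each window
3. Find the window with maximum count
4. Maximum events in a window: 2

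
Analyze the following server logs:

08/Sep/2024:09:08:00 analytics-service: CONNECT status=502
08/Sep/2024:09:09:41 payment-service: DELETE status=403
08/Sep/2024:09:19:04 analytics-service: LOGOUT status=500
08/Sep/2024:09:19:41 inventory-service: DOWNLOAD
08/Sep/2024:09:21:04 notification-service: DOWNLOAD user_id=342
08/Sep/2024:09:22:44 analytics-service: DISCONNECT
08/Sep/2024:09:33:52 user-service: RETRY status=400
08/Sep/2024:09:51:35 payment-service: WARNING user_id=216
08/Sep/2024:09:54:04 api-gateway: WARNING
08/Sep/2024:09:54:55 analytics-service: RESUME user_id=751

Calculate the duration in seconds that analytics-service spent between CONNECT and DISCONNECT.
884

To calculate state duration:

1. Find CONNECT event for analytics-service: 08/Sep/2024:09:08:00
2. Find DISCONNECT event for analytics-service: 08/Sep/2024:09:22:44
3. Calculate duration: 08/Sep/2024:09:22:44 - 08/Sep/2024:09:08:00 = 884 seconds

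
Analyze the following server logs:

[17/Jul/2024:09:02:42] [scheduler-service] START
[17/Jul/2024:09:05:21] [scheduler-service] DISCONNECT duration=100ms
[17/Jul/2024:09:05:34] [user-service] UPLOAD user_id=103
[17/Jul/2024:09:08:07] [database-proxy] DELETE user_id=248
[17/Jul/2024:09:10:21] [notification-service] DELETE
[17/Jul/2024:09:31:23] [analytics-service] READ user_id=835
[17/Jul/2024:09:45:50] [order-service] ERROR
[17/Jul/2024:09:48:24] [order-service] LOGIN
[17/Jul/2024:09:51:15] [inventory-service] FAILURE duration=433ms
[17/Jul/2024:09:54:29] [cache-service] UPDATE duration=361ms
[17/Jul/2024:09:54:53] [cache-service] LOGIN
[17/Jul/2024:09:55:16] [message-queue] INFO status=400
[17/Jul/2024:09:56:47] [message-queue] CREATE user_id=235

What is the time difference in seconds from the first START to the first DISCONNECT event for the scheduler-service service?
159

To find the time between events:

1. Locate the first START event for scheduler-service: 17/Jul/2024:09:02:42
2. Locate the first DISCONNECT event for scheduler-service: 17/Jul/2024:09:05:21
3. Calculate the difference: 17/Jul/2024:09:05:21 - 17/Jul/2024:09:02:42 = 159 seconds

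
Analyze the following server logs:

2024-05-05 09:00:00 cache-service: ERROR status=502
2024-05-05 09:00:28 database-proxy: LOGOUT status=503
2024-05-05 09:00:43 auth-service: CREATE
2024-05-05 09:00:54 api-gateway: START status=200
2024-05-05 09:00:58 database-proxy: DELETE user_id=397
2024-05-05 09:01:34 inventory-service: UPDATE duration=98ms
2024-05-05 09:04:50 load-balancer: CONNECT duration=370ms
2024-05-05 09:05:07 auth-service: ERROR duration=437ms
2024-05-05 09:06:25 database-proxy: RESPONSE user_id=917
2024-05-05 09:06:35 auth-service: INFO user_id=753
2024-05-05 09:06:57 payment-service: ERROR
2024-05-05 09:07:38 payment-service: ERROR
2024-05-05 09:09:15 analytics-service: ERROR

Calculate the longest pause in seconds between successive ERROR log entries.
307

To find the longest gap:

1. Extract all ERROR events in chronological order
2. Calculate time differences between consecutive events
3. Find the maximum difference
4. Longest gap: 307 seconds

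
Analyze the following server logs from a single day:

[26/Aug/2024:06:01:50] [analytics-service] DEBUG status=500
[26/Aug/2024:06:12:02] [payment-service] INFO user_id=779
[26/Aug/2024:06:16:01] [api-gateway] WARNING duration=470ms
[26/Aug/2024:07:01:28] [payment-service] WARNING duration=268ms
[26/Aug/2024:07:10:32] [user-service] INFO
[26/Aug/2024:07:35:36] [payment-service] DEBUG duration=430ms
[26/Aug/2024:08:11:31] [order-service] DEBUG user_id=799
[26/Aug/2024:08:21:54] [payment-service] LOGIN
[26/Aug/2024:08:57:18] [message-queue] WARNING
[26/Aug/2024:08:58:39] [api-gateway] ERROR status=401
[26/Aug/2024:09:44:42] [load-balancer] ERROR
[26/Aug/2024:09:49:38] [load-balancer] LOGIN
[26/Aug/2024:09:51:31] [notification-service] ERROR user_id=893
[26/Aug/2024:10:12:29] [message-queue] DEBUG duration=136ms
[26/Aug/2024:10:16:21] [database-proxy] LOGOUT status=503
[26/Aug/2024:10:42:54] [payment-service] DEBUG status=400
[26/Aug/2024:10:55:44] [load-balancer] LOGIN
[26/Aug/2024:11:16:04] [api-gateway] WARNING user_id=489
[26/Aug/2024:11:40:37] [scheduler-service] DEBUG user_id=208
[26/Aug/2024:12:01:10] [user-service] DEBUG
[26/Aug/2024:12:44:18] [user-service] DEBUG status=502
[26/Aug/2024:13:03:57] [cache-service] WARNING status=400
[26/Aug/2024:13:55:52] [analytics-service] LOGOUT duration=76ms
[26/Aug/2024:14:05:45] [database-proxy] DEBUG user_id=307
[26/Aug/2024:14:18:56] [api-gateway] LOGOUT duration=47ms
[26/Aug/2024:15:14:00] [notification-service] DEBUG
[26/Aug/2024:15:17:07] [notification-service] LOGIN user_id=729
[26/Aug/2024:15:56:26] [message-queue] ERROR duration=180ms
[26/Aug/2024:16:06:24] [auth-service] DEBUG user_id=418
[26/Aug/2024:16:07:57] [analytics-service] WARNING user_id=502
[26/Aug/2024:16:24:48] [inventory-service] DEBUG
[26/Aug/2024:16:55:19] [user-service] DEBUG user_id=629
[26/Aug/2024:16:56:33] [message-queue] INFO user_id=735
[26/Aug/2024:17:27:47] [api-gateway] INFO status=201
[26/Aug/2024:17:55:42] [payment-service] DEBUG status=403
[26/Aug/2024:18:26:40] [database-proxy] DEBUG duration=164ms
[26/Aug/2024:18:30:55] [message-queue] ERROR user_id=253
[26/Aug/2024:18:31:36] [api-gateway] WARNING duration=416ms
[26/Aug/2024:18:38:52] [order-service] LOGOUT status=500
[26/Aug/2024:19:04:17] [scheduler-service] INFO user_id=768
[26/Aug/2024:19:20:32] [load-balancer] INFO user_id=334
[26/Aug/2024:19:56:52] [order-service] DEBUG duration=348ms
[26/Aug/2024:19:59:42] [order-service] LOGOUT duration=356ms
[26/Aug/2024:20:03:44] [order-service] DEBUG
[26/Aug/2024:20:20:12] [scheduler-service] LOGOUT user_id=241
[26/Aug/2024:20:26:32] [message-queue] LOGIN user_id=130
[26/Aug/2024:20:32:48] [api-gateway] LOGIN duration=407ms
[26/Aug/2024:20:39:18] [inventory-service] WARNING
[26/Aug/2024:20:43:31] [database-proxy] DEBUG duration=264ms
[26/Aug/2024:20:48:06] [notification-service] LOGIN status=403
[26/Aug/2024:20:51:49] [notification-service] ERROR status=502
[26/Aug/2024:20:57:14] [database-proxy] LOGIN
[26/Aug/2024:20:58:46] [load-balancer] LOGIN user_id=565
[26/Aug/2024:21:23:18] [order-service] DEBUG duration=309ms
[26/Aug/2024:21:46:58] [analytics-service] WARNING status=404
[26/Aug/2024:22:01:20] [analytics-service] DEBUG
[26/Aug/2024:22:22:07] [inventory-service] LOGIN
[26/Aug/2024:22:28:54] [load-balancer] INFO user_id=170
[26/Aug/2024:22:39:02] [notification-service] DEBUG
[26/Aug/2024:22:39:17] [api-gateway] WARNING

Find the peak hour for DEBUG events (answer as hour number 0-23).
16

To find the peak hour:

1. Group all DEBUG events by hour
2. Count events in each hour
3. Find hour with maximum count
4. Peak hour: 16 (with 3 events)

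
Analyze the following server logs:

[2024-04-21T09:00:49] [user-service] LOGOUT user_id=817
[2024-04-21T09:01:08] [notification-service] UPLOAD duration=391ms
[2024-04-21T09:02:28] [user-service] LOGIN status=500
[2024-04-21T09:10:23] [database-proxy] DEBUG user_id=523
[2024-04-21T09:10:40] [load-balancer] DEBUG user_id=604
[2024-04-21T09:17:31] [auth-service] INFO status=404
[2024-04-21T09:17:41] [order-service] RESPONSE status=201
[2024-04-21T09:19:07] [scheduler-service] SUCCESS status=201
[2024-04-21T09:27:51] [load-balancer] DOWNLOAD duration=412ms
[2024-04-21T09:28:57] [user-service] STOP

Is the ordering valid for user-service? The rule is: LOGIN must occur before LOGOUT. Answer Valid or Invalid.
Invalid

To validate ordering:

1. Required order: LOGIN → LOGOUT
2. Rule: LOGIN must occur before LOGOUT
3. Check actual order of events for user-service
4. Result: Invalid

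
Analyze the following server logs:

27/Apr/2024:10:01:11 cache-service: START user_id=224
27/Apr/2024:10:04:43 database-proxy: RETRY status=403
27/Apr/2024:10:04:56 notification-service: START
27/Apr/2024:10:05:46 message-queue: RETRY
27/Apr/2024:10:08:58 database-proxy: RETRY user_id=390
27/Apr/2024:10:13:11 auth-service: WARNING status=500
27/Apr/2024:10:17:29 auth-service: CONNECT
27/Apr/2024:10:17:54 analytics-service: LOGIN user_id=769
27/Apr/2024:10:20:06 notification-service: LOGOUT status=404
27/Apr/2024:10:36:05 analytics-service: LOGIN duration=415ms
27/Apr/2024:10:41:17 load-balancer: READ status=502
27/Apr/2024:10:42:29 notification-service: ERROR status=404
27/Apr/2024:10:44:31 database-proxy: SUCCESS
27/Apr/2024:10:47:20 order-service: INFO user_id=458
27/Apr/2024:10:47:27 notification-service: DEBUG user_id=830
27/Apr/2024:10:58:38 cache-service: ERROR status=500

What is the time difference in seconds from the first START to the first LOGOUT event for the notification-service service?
910

To find the time between events:

1. Locate the first START event for notification-service: 27/Apr/2024:10:04:56
2. Locate the first LOGOUT event for notification-service: 27/Apr/2024:10:20:06
3. Calculate the difference: 27/Apr/2024:10:20:06 - 27/Apr/2024:10:04:56 = 910 seconds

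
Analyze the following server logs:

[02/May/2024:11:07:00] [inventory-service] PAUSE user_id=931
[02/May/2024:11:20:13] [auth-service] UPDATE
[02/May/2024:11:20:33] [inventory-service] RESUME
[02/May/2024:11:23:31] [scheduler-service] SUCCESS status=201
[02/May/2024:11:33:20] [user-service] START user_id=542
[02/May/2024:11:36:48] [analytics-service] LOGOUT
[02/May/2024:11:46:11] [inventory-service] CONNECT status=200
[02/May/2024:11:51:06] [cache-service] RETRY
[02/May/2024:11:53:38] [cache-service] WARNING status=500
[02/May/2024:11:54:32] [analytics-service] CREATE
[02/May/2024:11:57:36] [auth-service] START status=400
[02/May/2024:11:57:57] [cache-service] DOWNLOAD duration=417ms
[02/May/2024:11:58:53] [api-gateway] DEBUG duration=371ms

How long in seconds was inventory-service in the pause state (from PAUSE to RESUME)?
813

To calculate state duration:

1. Find PAUSE event for inventory-service: 02/May/2024:11:07:00
2. Find RESUME event for inventory-service: 02/May/2024:11:20:33
3. Calculate duration: 02/May/2024:11:20:33 - 02/May/2024:11:07:00 = 813 seconds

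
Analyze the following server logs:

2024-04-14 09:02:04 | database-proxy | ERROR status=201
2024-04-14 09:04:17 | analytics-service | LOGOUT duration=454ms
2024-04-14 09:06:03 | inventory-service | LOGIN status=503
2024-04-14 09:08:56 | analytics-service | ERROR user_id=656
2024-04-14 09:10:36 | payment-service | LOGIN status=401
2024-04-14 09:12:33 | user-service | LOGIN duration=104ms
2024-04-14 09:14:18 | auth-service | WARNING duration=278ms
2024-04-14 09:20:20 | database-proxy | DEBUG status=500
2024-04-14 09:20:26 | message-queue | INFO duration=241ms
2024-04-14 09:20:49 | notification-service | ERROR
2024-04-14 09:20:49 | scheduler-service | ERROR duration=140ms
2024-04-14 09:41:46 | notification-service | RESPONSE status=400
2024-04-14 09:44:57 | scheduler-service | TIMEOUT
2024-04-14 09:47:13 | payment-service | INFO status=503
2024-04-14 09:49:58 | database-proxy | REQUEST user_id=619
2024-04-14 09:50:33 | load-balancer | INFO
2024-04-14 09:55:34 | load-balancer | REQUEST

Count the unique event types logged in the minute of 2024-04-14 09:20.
3

To count unique event types:

1. Filter events in the minute starting at 2024-04-14 09:20
2. Extract event types from matching entries
3. Count unique types: 3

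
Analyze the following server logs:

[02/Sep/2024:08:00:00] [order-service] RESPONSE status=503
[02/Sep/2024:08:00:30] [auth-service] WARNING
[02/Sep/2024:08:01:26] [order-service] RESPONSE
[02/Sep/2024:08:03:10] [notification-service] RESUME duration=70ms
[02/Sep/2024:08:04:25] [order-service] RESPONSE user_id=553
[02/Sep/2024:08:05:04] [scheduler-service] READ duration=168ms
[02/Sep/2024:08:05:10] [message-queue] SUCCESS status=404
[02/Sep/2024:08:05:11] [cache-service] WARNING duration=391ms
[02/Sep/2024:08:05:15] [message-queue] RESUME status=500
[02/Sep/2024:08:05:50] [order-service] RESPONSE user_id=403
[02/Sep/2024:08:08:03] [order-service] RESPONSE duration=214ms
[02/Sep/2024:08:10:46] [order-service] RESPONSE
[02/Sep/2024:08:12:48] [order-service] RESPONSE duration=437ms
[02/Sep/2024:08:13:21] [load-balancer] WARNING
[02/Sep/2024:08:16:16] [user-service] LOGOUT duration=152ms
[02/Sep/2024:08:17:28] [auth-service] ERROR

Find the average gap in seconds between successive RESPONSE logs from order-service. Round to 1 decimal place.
128.0

To calculate average interval:

1. Find all RESPONSE events for order-service in order
2. Calculate time gaps between consecutive events
3. Compute mean of gaps: 768 / 6 = 128.0 seconds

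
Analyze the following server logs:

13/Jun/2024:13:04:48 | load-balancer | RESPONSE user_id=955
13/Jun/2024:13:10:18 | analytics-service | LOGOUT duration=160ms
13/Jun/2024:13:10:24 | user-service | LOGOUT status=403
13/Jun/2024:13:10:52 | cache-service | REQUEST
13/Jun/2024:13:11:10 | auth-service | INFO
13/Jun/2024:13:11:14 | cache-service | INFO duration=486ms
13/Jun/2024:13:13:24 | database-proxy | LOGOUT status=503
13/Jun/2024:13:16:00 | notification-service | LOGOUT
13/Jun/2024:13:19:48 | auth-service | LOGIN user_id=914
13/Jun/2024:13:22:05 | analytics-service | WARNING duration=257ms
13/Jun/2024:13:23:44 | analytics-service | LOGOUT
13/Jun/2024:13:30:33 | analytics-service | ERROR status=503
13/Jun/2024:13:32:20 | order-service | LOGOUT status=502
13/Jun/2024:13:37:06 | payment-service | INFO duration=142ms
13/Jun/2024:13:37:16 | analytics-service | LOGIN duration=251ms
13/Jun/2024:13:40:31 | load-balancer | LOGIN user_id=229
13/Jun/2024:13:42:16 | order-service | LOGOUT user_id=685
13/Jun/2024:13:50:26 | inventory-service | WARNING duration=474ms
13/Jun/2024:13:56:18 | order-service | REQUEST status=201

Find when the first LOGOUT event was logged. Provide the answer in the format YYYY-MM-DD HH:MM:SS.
2024-06-13 13:10:18

To find the first event:

1. Filter for all LOGOUT events
2. Sort by timestamp
3. Select the first one
4. Timestamp: 2024-06-13 13:10:18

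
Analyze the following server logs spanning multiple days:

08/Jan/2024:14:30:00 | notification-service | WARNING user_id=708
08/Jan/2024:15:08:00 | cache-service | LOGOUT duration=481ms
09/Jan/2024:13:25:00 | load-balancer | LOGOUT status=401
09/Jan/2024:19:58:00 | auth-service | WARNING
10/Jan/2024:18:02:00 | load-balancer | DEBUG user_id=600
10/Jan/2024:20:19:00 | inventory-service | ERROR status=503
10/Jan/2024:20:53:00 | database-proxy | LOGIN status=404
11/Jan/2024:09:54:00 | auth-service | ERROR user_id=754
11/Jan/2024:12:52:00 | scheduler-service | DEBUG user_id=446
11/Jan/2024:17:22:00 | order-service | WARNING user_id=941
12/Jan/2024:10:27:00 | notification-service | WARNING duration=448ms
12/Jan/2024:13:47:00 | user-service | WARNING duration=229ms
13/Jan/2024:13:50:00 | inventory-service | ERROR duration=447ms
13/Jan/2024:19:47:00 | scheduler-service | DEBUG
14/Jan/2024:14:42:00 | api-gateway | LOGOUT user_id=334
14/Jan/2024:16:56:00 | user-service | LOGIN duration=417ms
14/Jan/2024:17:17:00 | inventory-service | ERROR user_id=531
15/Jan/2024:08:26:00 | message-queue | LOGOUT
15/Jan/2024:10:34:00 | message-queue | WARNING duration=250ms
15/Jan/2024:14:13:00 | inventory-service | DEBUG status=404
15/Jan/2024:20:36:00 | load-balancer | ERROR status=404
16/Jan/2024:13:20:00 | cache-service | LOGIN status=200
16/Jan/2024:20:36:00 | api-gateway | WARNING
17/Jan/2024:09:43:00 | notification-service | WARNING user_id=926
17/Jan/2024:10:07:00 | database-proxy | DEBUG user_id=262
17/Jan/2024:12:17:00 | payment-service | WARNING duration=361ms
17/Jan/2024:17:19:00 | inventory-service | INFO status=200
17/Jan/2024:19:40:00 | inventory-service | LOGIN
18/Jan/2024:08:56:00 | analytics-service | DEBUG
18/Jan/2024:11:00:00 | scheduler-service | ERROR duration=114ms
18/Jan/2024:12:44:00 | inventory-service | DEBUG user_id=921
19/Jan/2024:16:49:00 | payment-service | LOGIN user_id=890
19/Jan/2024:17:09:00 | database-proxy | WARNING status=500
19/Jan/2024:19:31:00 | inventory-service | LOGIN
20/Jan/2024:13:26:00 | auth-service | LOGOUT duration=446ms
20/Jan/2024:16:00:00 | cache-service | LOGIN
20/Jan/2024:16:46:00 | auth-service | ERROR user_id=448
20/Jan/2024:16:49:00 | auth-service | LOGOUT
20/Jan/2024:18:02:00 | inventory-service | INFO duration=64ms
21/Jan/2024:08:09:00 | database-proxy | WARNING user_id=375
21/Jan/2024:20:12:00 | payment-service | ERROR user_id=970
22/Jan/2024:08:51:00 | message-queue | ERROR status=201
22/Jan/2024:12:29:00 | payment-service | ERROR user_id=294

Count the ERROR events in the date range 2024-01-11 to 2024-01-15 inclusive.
4

To filter by date range:

1. Date range: 2024-01-11 through 2024-01-15, both dates inclusive
2. Filter for ERROR events whose date falls in this range
3. Count matching events: 4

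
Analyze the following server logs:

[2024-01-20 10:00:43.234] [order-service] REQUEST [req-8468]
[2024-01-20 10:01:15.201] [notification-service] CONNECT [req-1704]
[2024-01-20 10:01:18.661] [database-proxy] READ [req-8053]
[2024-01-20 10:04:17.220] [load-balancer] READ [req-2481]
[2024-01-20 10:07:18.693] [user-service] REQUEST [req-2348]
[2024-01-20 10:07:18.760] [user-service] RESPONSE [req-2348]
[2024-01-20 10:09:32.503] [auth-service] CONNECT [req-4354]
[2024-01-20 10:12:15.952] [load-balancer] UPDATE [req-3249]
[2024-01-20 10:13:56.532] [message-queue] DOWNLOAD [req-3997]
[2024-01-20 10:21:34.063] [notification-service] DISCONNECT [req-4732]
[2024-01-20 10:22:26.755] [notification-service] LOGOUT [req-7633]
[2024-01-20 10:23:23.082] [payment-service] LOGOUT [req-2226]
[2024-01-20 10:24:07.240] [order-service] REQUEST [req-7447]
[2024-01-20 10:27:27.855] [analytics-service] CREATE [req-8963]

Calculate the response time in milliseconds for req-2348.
67

To calculate latency:

1. Find REQUEST with id req-2348: 2024-01-20 10:07:18.693
2. Find RESPONSE with id req-2348: 2024-01-20 10:07:18.760
3. Latency: 2024-01-20 10:07:18.760 - 2024-01-20 10:07:18.693 = 67ms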